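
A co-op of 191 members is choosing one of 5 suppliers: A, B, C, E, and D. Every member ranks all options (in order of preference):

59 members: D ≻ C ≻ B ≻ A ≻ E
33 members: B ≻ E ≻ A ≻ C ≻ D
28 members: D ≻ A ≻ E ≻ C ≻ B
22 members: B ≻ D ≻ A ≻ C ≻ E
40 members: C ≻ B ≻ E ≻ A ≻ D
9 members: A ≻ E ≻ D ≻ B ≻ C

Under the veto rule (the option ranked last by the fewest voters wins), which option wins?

A

Last-place votes: A 0, B 28, C 9, E 81, D 73.
A is ranked last by the fewest voters, so A wins.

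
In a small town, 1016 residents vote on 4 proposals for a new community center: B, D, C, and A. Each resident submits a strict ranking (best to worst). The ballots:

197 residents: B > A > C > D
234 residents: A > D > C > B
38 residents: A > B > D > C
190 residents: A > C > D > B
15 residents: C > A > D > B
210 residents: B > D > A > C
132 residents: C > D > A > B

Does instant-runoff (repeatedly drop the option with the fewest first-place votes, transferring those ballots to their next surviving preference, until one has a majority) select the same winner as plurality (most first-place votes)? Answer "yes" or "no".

yes

Instant-runoff — R1 B 407, D 0, C 147, A 462 (D out); R2 B 407, C 147, A 462 (C out); R3 B 407, A 609 (A winner). Winner: A.
Plurality — first-place votes: B 407, D 0, C 147, A 462. Winner: A.
The two methods agree.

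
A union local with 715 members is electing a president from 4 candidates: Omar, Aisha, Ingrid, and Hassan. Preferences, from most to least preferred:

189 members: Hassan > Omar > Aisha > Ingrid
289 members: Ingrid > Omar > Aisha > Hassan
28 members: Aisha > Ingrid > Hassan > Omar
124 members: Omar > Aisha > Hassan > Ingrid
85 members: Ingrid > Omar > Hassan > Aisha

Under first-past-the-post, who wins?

Ingrid

First-place votes: Omar 124, Aisha 28, Ingrid 374, Hassan 189.
Ingrid has the most first-place votes.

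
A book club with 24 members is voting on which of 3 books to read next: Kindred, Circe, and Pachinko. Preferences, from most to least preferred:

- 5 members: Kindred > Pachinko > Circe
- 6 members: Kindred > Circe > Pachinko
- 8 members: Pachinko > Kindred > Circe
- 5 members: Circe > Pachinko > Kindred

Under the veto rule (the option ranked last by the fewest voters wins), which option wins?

Kindred

Last-place votes: Kindred 5, Circe 13, Pachinko 6.
Kindred is ranked last by the fewest voters, so Kindred wins.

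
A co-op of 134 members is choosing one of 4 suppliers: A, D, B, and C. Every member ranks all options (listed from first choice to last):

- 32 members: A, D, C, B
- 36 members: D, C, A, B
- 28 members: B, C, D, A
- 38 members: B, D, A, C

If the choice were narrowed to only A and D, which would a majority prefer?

D

Voters preferring A to D: 32; preferring D to A: 102.
D wins the head-to-head.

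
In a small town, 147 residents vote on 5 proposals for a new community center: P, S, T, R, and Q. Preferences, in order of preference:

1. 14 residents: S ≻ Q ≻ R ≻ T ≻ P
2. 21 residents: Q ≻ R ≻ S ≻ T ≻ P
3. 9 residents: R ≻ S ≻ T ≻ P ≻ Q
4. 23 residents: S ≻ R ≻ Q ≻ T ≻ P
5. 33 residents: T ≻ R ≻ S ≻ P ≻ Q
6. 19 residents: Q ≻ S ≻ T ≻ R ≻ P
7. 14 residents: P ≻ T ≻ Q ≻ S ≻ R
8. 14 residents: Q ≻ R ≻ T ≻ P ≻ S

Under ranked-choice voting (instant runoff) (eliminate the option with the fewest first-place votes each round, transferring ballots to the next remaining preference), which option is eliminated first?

Round 1: P 14, S 37, T 33, R 9, Q 54. Eliminate R.

R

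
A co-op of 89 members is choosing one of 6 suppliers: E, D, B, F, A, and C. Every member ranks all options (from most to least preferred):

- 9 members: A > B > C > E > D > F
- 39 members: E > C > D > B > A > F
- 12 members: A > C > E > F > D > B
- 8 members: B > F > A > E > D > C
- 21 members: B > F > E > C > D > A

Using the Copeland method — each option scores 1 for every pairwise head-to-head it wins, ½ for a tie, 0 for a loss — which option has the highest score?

E: beats D, B, F, A, and C → score 5.
D: beats B, F, and A; loses to E and C → score 3.
B: beats F and A; loses to E, D, and C → score 2.
F: loses to E, D, B, A, and C → score 0.
A: beats F; loses to E, D, B, and C → score 1.
C: beats D, B, F, and A; loses to E → score 4.
E has the best pairwise record.

E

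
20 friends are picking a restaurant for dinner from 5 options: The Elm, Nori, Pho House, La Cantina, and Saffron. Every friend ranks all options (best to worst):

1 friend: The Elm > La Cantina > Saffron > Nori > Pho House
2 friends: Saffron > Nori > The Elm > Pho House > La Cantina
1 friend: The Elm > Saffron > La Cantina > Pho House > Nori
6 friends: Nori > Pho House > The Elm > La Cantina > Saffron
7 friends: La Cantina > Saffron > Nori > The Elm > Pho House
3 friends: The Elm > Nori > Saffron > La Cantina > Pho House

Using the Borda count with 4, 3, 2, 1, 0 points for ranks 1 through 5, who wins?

The Elm: 1·4 + 2·2 + 1·4 + 6·2 + 7·1 + 3·4 = 43
Nori: 1·1 + 2·3 + 1·0 + 6·4 + 7·2 + 3·3 = 54
Pho House: 1·0 + 2·1 + 1·1 + 6·3 + 7·0 + 3·0 = 21
La Cantina: 1·3 + 2·0 + 1·2 + 6·1 + 7·4 + 3·1 = 42
Saffron: 1·2 + 2·4 + 1·3 + 6·0 + 7·3 + 3·2 = 40
Nori has the highest Borda score (54).

Nori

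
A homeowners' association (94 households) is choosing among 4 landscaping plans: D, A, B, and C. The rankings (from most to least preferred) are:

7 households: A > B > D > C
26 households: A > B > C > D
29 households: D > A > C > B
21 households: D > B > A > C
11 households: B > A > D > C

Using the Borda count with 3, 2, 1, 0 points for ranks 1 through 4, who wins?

D: 7·1 + 26·0 + 29·3 + 21·3 + 11·1 = 168
A: 7·3 + 26·3 + 29·2 + 21·1 + 11·2 = 200
B: 7·2 + 26·2 + 29·0 + 21·2 + 11·3 = 141
C: 7·0 + 26·1 + 29·1 + 21·0 + 11·0 = 55
A has the highest Borda score (200).

A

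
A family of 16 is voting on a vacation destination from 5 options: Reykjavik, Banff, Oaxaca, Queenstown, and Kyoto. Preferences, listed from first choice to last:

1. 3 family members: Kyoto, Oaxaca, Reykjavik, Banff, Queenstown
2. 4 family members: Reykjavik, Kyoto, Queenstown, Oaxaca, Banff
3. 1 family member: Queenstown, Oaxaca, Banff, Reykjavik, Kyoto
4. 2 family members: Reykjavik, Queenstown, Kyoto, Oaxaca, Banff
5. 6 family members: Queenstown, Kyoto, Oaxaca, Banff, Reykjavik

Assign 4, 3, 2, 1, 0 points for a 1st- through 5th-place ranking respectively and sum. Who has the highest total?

Reykjavik: 3·2 + 4·4 + 1·1 + 2·4 + 6·0 = 31
Banff: 3·1 + 4·0 + 1·2 + 2·0 + 6·1 = 11
Oaxaca: 3·3 + 4·1 + 1·3 + 2·1 + 6·2 = 30
Queenstown: 3·0 + 4·2 + 1·4 + 2·3 + 6·4 = 42
Kyoto: 3·4 + 4·3 + 1·0 + 2·2 + 6·3 = 46
Kyoto has the highest Borda score (46).

Kyoto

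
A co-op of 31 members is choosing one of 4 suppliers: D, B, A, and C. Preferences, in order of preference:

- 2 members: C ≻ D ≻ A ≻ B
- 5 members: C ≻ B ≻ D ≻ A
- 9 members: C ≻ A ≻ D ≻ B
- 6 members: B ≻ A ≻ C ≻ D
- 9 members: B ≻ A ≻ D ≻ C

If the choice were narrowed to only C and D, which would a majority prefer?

C

Voters preferring C to D: 22; preferring D to C: 9.
C wins the head-to-head.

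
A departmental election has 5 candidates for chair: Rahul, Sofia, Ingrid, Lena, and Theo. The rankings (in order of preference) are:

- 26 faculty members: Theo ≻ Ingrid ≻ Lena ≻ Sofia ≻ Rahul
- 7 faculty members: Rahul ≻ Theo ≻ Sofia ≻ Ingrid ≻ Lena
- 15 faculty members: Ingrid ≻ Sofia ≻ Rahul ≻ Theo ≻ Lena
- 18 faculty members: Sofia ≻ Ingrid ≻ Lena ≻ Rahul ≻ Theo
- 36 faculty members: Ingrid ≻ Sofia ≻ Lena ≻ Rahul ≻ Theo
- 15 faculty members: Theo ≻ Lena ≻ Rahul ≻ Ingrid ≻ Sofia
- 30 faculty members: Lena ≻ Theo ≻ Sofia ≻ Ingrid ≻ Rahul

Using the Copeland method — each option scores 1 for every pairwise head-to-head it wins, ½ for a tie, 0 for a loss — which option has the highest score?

Rahul: beats Theo; loses to Sofia, Ingrid, and Lena → score 1.
Sofia: beats Rahul and Lena; loses to Ingrid and Theo → score 2.
Ingrid: beats Rahul, Sofia, and Lena; loses to Theo → score 3.
Lena: beats Rahul and Theo; loses to Sofia and Ingrid → score 2.
Theo: beats Sofia and Ingrid; loses to Rahul and Lena → score 2.
Ingrid has the best pairwise record.

Ingrid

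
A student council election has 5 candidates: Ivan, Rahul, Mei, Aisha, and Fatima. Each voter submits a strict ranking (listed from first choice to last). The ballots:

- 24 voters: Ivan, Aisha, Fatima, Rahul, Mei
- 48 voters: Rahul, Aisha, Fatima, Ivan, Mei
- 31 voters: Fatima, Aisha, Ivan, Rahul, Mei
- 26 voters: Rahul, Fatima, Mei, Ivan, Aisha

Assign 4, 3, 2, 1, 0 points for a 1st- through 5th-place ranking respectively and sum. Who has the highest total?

Ivan: 24·4 + 48·1 + 31·2 + 26·1 = 232
Rahul: 24·1 + 48·4 + 31·1 + 26·4 = 351
Mei: 24·0 + 48·0 + 31·0 + 26·2 = 52
Aisha: 24·3 + 48·3 + 31·3 + 26·0 = 309
Fatima: 24·2 + 48·2 + 31·4 + 26·3 = 346
Rahul has the highest Borda score (351).

Rahul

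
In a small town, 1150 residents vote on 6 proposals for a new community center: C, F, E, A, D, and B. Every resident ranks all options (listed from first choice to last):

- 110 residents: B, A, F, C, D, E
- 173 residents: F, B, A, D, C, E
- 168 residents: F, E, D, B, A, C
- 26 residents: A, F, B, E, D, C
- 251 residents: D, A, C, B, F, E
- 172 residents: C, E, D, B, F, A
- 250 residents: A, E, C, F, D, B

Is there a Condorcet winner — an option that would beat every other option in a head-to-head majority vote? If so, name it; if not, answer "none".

none

Checking pairwise contests:
A beats C 978–172.
C beats F 673–477.
C beats E 706–444.
D beats A 591–559.
F beats D 727–423.
C beats B 673–477.
Every option loses at least one head-to-head, so there is no Condorcet winner.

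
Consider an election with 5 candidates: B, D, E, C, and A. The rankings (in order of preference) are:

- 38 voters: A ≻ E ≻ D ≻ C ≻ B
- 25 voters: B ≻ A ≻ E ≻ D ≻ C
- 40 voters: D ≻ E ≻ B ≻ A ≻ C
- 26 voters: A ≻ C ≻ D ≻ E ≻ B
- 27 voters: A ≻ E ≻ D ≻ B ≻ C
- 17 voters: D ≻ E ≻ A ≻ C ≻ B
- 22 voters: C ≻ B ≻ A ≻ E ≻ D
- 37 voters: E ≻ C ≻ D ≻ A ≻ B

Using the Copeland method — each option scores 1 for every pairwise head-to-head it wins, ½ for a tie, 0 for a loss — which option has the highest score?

B: loses to D, E, C, and A → score 0.
D: beats B and C; loses to E and A → score 2.
E: beats B, D, and C; loses to A → score 3.
C: beats B; loses to D, E, and A → score 1.
A: beats B, D, E, and C → score 4.
A has the best pairwise record.

A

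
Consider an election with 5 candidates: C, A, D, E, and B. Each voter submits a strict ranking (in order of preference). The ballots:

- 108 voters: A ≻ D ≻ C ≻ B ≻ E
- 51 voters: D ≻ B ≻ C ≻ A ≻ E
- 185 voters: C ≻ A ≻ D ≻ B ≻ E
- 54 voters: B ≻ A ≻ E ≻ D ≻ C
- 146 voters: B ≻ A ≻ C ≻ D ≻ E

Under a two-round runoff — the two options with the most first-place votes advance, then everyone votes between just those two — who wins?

C

Round 1 first-place votes: C 185, A 108, D 51, E 0, B 200.
B and C advance.
Runoff: B is preferred to C by 251 voters; C by 293.
C wins the runoff.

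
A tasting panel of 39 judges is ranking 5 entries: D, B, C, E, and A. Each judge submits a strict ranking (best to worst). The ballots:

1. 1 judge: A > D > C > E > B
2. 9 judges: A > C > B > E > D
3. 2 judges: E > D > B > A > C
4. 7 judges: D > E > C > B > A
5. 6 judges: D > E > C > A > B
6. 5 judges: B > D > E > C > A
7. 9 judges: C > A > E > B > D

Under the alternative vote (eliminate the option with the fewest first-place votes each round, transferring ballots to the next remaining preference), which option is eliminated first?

E

Round 1: D 13, B 5, C 9, E 2, A 10. Eliminate E.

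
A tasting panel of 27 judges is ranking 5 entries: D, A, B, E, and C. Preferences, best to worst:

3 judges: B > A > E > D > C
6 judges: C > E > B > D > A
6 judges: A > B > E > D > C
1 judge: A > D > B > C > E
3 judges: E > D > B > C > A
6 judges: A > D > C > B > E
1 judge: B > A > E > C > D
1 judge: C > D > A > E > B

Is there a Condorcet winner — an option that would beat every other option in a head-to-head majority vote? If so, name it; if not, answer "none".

A

A vs D: 17–10 for A.
A vs B: 14–13 for A.
A vs E: 18–9 for A.
A vs C: 17–10 for A.
A beats every other option head-to-head.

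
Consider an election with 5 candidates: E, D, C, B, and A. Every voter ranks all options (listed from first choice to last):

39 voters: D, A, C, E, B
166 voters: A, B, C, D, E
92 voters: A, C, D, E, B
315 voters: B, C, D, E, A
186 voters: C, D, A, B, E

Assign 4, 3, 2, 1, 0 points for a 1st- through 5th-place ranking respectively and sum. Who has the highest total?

C

E: 39·1 + 166·0 + 92·1 + 315·1 + 186·0 = 446
D: 39·4 + 166·1 + 92·2 + 315·2 + 186·3 = 1694
C: 39·2 + 166·2 + 92·3 + 315·3 + 186·4 = 2375
B: 39·0 + 166·3 + 92·0 + 315·4 + 186·1 = 1944
A: 39·3 + 166·4 + 92·4 + 315·0 + 186·2 = 1521
C has the highest Borda score (2375).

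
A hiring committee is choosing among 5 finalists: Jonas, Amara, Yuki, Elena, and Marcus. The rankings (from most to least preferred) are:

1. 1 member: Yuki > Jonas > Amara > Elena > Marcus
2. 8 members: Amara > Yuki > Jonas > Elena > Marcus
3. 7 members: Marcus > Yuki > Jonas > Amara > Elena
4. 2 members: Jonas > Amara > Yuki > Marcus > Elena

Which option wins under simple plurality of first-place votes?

Amara

First-place votes: Jonas 2, Amara 8, Yuki 1, Elena 0, Marcus 7.
Amara has the most first-place votes.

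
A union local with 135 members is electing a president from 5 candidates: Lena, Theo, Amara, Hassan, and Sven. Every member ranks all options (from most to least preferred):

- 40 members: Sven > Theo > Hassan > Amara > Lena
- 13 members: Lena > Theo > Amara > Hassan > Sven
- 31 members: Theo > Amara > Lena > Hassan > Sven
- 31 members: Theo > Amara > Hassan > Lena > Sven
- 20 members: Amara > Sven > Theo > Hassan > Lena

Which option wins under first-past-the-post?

Theo

First-place votes: Lena 13, Theo 62, Amara 20, Hassan 0, Sven 40.
Theo has the most first-place votes.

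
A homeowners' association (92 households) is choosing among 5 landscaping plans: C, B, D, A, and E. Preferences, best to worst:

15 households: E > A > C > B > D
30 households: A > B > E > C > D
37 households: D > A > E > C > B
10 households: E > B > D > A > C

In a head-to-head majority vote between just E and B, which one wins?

Voters preferring E to B: 62; preferring B to E: 30.
E wins the head-to-head.

E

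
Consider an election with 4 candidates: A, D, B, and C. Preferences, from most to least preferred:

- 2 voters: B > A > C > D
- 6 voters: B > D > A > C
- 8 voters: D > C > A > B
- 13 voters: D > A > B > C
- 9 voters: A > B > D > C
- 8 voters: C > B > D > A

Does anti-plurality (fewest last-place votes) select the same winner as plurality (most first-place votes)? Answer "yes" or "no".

Anti-plurality — last-place votes: A 8, D 2, B 8, C 28. Winner: D.
Plurality — first-place votes: A 9, D 21, B 8, C 8. Winner: D.
The two methods agree.

yes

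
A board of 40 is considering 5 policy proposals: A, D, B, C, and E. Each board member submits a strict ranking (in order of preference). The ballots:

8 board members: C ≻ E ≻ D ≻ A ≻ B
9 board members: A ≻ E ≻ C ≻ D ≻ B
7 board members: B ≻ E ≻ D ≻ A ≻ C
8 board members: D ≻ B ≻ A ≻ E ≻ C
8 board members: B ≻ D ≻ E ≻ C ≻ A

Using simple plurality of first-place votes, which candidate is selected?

B

First-place votes: A 9, D 8, B 15, C 8, E 0.
B has the most first-place votes.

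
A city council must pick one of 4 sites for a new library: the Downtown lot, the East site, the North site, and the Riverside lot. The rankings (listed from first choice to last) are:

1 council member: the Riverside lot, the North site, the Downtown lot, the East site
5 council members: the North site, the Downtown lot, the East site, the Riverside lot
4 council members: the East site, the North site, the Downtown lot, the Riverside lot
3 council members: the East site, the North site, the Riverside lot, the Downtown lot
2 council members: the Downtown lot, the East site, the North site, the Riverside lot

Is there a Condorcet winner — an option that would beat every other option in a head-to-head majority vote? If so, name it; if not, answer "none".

Checking pairwise contests:
the North site beats the Downtown lot 13–2.
the Downtown lot beats the East site 8–7.
the East site beats the North site 9–6.
the Downtown lot beats the Riverside lot 11–4.
Every option loses at least one head-to-head, so there is no Condorcet winner.

none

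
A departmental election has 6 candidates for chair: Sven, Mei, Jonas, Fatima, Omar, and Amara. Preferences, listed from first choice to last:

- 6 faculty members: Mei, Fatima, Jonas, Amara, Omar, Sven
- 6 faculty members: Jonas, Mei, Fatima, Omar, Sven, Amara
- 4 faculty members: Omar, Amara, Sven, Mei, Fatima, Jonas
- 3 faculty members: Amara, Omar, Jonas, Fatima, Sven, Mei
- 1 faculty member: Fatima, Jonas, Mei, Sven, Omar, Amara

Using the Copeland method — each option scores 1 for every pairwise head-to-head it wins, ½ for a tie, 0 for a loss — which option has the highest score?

Sven: loses to Mei, Jonas, Fatima, Omar, and Amara → score 0.
Mei: beats Sven, Fatima, Omar, and Amara; ties Jonas → score 4.5.
Jonas: beats Sven, Omar, and Amara; ties Mei; loses to Fatima → score 3.5.
Fatima: beats Sven, Jonas, Omar, and Amara; loses to Mei → score 4.
Omar: beats Sven and Amara; loses to Mei, Jonas, and Fatima → score 2.
Amara: beats Sven; loses to Mei, Jonas, Fatima, and Omar → score 1.
Mei has the best pairwise record.

Mei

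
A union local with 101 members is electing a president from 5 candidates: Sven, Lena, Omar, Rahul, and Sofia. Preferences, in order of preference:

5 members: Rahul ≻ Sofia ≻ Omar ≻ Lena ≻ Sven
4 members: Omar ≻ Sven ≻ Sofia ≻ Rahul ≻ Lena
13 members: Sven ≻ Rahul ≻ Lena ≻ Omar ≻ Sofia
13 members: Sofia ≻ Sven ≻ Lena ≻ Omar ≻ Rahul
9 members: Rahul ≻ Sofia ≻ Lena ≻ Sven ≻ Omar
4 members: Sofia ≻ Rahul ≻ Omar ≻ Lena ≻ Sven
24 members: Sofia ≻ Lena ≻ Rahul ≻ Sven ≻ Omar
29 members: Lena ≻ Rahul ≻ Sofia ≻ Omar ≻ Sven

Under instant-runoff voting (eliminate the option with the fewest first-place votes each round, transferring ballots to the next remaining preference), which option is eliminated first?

Round 1: Sven 13, Lena 29, Omar 4, Rahul 14, Sofia 41. Eliminate Omar.

Omar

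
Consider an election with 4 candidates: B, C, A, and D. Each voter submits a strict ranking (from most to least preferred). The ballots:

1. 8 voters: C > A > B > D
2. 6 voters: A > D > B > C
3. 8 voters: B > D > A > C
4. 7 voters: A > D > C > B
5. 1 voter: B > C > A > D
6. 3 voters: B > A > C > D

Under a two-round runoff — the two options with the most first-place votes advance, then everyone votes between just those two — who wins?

Round 1 first-place votes: B 12, C 8, A 13, D 0.
A and B advance.
Runoff: A is preferred to B by 21 voters; B by 12.
A wins the runoff.

A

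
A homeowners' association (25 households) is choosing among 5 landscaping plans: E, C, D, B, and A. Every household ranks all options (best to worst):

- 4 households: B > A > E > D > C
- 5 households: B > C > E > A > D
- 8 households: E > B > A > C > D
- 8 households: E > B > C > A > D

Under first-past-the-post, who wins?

First-place votes: E 16, C 0, D 0, B 9, A 0.
E has the most first-place votes.

E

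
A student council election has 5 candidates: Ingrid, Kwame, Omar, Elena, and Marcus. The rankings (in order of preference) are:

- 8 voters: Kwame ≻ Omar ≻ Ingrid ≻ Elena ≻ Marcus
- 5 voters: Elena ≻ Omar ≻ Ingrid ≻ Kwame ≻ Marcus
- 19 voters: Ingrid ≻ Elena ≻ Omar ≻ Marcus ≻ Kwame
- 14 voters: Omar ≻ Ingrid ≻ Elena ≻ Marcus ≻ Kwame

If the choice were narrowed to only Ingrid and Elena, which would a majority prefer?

Ingrid

Voters preferring Ingrid to Elena: 41; preferring Elena to Ingrid: 5.
Ingrid wins the head-to-head.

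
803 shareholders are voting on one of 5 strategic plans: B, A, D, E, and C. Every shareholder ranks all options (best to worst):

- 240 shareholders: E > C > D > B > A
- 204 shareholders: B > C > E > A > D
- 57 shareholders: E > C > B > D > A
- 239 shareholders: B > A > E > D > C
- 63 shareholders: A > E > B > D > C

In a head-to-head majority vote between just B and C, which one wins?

Voters preferring B to C: 506; preferring C to B: 297.
B wins the head-to-head.

B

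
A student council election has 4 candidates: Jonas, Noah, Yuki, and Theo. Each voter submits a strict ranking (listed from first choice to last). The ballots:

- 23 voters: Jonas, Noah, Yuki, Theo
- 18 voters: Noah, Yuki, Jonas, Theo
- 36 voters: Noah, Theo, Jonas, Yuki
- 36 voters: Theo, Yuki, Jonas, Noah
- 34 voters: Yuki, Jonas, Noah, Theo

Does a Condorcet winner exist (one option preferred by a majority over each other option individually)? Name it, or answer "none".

none

Checking pairwise contests:
Yuki beats Jonas 88–59.
Jonas beats Noah 93–54.
Noah beats Yuki 77–70.
Jonas beats Theo 75–72.
Every option loses at least one head-to-head, so there is no Condorcet winner.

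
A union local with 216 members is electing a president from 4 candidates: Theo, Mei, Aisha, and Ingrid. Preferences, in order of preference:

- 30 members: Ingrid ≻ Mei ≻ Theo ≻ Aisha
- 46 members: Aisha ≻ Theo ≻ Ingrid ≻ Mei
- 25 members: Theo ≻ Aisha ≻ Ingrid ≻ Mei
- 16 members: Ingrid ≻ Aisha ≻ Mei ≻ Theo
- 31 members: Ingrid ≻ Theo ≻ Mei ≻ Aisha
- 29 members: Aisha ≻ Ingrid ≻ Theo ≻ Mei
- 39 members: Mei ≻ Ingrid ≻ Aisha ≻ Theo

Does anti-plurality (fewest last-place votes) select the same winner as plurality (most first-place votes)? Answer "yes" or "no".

yes

Anti-plurality — last-place votes: Theo 55, Mei 100, Aisha 61, Ingrid 0. Winner: Ingrid.
Plurality — first-place votes: Theo 25, Mei 39, Aisha 75, Ingrid 77. Winner: Ingrid.
The two methods agree.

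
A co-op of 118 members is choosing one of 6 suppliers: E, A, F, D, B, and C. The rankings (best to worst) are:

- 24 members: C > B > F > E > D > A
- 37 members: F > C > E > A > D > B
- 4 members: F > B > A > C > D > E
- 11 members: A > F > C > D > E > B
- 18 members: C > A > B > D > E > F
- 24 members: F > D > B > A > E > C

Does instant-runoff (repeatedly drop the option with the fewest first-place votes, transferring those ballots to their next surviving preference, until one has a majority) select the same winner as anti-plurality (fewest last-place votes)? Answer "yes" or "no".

no

Instant-runoff — R1 E 0, A 11, F 65, D 0, B 0, C 42 (F winner). Winner: F.
Anti-plurality — last-place votes: E 4, A 24, F 18, D 0, B 48, C 24. Winner: D.
The two methods disagree.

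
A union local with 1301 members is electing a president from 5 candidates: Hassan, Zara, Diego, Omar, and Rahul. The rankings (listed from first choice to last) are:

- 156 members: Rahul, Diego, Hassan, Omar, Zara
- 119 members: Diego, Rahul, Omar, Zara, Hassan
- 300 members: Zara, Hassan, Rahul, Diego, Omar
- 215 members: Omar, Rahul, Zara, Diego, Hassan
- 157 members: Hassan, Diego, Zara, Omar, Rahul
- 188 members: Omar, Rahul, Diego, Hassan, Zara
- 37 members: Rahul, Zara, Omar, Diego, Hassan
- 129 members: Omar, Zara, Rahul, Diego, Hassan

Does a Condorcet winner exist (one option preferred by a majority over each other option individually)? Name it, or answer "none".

Checking pairwise contests:
Zara beats Hassan 800–501.
Omar beats Zara 807–494.
Zara beats Diego 681–620.
Diego beats Omar 732–569.
Omar beats Rahul 689–612.
Every option loses at least one head-to-head, so there is no Condorcet winner.

none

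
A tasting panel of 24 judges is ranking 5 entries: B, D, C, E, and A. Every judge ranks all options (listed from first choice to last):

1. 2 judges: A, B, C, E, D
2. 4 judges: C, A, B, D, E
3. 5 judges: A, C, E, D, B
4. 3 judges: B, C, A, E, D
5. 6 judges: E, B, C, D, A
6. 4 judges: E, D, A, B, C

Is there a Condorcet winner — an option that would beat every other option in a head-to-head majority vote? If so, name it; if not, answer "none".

none

Checking pairwise contests:
E beats B 15–9.
B beats D 15–9.
B beats C 15–9.
C beats E 14–10.
C beats A 13–11.
Every option loses at least one head-to-head, so there is no Condorcet winner.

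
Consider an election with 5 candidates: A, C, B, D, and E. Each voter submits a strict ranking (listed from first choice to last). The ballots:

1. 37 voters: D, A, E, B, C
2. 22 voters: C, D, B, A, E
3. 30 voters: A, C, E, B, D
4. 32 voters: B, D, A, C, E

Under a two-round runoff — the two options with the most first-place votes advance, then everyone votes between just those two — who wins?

Round 1 first-place votes: A 30, C 22, B 32, D 37, E 0.
D and B advance.
Runoff: D is preferred to B by 59 voters; B by 62.
B wins the runoff.

B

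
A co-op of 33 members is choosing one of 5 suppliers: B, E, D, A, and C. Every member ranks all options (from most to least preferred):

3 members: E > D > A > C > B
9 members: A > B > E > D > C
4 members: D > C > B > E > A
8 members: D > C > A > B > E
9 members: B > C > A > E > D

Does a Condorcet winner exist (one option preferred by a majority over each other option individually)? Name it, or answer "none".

Checking pairwise contests:
A beats B 20–13.
B beats E 30–3.
B beats D 18–15.
C beats A 21–12.
B beats C 18–15.
Every option loses at least one head-to-head, so there is no Condorcet winner.

none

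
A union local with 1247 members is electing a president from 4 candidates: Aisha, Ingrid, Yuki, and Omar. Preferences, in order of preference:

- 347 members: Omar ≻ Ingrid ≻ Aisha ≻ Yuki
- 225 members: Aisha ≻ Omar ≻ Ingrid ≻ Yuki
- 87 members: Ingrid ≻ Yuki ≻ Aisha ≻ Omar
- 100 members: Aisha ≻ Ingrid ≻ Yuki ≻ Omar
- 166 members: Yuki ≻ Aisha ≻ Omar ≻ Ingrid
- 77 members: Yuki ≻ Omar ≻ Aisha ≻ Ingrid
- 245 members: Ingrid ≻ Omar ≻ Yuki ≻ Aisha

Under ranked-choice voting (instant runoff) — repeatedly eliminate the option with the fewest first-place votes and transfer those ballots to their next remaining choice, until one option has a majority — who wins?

Omar

Round 1: Aisha 325, Ingrid 332, Yuki 243, Omar 347. Eliminate Yuki.
Round 2: Aisha 491, Ingrid 332, Omar 424. Eliminate Ingrid.
Round 3: Aisha 578, Omar 669. Omar has a majority.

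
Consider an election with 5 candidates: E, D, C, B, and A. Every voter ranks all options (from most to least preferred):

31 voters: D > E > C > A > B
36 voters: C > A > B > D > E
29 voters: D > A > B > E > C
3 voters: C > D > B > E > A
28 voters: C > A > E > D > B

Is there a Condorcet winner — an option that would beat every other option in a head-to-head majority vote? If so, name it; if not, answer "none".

C

C vs E: 67–60 for C.
C vs D: 67–60 for C.
C vs B: 98–29 for C.
C vs A: 98–29 for C.
C beats every other option head-to-head.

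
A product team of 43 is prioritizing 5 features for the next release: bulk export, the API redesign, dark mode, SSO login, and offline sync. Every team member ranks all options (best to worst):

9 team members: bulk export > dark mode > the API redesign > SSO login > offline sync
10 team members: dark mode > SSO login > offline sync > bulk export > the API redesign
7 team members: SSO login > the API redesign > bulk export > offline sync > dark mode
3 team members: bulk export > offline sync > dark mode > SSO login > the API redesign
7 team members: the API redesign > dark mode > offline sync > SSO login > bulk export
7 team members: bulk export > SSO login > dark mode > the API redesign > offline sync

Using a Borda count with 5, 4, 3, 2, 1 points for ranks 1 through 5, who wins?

bulk export: 9·5 + 10·2 + 7·3 + 3·5 + 7·1 + 7·5 = 143
the API redesign: 9·3 + 10·1 + 7·4 + 3·1 + 7·5 + 7·2 = 117
dark mode: 9·4 + 10·5 + 7·1 + 3·3 + 7·4 + 7·3 = 151
SSO login: 9·2 + 10·4 + 7·5 + 3·2 + 7·2 + 7·4 = 141
offline sync: 9·1 + 10·3 + 7·2 + 3·4 + 7·3 + 7·1 = 93
dark mode has the highest Borda score (151).

dark mode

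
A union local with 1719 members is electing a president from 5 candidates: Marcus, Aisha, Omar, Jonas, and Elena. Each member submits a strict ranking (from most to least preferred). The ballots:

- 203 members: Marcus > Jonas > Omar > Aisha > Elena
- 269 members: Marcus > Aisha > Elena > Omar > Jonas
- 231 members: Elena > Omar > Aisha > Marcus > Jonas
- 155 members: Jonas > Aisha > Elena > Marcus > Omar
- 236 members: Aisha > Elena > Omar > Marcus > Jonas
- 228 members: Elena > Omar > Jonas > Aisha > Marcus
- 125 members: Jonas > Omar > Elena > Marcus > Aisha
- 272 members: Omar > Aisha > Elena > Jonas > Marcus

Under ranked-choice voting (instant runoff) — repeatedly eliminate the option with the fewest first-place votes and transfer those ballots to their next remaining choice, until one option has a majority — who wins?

Round 1: Marcus 472, Aisha 236, Omar 272, Jonas 280, Elena 459. Eliminate Aisha.
Round 2: Marcus 472, Omar 272, Jonas 280, Elena 695. Eliminate Omar.
Round 3: Marcus 472, Jonas 280, Elena 967. Elena has a majority.

Elena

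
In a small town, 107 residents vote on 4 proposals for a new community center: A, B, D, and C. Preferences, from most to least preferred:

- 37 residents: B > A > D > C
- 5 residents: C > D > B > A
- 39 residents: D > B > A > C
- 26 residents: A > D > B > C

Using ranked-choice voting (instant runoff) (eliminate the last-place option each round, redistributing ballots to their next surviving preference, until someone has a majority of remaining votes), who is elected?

Round 1: A 26, B 37, D 39, C 5. Eliminate C.
Round 2: A 26, B 37, D 44. Eliminate A.
Round 3: B 37, D 70. D has a majority.

D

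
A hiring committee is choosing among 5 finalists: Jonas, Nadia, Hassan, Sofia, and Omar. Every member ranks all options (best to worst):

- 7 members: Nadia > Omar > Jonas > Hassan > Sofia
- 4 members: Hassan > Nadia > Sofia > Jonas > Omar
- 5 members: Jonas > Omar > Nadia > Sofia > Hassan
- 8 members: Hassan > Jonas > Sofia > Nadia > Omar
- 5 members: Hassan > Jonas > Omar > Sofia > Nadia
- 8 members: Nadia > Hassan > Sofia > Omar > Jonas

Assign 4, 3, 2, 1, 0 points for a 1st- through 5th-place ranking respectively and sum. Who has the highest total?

Jonas: 7·2 + 4·1 + 5·4 + 8·3 + 5·3 + 8·0 = 77
Nadia: 7·4 + 4·3 + 5·2 + 8·1 + 5·0 + 8·4 = 90
Hassan: 7·1 + 4·4 + 5·0 + 8·4 + 5·4 + 8·3 = 99
Sofia: 7·0 + 4·2 + 5·1 + 8·2 + 5·1 + 8·2 = 50
Omar: 7·3 + 4·0 + 5·3 + 8·0 + 5·2 + 8·1 = 54
Hassan has the highest Borda score (99).

Hassan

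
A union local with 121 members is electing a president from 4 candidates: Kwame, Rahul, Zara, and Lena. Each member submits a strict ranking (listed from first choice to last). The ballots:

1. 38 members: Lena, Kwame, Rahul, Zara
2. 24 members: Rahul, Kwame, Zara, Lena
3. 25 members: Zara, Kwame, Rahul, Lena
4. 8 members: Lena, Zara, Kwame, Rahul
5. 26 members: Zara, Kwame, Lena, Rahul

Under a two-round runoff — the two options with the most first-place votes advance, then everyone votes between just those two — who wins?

Round 1 first-place votes: Kwame 0, Rahul 24, Zara 51, Lena 46.
Zara and Lena advance.
Runoff: Zara is preferred to Lena by 75 voters; Lena by 46.
Zara wins the runoff.

Zara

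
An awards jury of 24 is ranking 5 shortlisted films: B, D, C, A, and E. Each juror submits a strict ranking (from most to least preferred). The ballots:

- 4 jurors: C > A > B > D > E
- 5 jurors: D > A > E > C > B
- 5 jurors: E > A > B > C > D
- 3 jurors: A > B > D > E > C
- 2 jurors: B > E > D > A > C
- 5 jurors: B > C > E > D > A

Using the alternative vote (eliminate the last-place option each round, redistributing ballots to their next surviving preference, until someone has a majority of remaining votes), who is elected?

B

Round 1: B 7, D 5, C 4, A 3, E 5. Eliminate A.
Round 2: B 10, D 5, C 4, E 5. Eliminate C.
Round 3: B 14, D 5, E 5. B has a majority.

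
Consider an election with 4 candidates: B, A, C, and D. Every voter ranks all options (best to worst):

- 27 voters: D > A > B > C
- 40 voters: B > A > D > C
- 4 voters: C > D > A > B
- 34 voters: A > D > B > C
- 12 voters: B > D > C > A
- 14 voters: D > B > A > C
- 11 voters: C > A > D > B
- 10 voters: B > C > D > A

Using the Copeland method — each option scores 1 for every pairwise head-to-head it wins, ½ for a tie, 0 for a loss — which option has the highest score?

A

B: beats C; ties A; loses to D → score 1.5.
A: beats C and D; ties B → score 2.5.
C: loses to B, A, and D → score 0.
D: beats B and C; loses to A → score 2.
A has the best pairwise record.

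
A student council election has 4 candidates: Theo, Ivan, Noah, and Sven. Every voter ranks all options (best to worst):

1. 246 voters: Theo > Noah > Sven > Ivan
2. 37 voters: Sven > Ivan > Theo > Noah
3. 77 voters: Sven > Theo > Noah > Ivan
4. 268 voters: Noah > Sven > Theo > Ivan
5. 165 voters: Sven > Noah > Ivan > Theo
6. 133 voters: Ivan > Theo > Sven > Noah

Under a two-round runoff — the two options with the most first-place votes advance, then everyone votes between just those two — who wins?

Noah

Round 1 first-place votes: Theo 246, Ivan 133, Noah 268, Sven 279.
Sven and Noah advance.
Runoff: Sven is preferred to Noah by 412 voters; Noah by 514.
Noah wins the runoff.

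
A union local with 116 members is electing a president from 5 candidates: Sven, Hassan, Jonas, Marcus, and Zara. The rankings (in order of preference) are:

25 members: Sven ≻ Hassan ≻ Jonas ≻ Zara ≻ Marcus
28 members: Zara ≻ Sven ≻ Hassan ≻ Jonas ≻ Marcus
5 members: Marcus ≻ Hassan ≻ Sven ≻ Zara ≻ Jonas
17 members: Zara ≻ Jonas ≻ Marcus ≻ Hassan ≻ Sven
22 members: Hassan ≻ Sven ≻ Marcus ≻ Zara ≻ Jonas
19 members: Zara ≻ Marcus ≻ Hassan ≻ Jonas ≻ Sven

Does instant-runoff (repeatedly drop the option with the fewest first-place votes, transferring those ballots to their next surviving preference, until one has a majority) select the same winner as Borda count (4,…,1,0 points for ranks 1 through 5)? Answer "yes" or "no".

Instant-runoff — R1 Sven 25, Hassan 22, Jonas 0, Marcus 5, Zara 64 (Zara winner). Winner: Zara.
Borda — scores: Sven 260, Hassan 289, Jonas 148, Marcus 155, Zara 308. Winner: Zara.
The two methods agree.

yes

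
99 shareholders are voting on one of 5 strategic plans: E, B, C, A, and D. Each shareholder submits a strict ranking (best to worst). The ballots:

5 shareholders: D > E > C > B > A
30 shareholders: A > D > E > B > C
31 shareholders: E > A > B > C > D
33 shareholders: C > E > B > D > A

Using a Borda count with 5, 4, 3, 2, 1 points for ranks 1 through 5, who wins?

E: 5·4 + 30·3 + 31·5 + 33·4 = 397
B: 5·2 + 30·2 + 31·3 + 33·3 = 262
C: 5·3 + 30·1 + 31·2 + 33·5 = 272
A: 5·1 + 30·5 + 31·4 + 33·1 = 312
D: 5·5 + 30·4 + 31·1 + 33·2 = 242
E has the highest Borda score (397).

E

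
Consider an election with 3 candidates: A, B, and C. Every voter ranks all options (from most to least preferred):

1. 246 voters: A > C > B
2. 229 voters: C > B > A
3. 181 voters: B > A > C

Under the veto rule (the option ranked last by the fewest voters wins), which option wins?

C

Last-place votes: A 229, B 246, C 181.
C is ranked last by the fewest voters, so C wins.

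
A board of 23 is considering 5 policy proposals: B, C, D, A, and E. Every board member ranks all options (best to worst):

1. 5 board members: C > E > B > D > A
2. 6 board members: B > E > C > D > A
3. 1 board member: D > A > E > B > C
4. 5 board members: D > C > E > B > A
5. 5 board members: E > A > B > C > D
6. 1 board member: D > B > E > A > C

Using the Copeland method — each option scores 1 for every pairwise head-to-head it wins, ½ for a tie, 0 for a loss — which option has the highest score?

E

B: beats C, D, and A; loses to E → score 3.
C: beats D and A; loses to B and E → score 2.
D: beats A; loses to B, C, and E → score 1.
A: loses to B, C, D, and E → score 0.
E: beats B, C, D, and A → score 4.
E has the best pairwise record.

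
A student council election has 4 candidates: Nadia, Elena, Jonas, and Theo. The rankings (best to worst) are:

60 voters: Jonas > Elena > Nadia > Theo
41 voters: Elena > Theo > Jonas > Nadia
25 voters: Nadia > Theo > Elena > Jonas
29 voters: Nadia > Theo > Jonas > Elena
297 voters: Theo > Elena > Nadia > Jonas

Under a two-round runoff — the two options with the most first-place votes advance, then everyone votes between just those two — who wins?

Theo

Round 1 first-place votes: Nadia 54, Elena 41, Jonas 60, Theo 297.
Theo and Jonas advance.
Runoff: Theo is preferred to Jonas by 392 voters; Jonas by 60.
Theo wins the runoff.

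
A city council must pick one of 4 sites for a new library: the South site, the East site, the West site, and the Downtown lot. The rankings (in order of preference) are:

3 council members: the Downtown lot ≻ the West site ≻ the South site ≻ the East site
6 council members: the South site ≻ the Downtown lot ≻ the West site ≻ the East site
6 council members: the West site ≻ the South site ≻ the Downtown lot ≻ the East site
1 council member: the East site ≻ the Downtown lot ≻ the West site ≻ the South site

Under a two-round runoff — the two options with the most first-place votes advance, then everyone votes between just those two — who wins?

the West site

Round 1 first-place votes: the South site 6, the East site 1, the West site 6, the Downtown lot 3.
the West site and the South site advance.
Runoff: the West site is preferred to the South site by 10 voters; the South site by 6.
the West site wins the runoff.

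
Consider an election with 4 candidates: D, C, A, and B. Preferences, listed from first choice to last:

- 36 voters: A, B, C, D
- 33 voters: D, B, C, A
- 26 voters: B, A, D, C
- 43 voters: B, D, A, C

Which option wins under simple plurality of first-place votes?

B

First-place votes: D 33, C 0, A 36, B 69.
B has the most first-place votes.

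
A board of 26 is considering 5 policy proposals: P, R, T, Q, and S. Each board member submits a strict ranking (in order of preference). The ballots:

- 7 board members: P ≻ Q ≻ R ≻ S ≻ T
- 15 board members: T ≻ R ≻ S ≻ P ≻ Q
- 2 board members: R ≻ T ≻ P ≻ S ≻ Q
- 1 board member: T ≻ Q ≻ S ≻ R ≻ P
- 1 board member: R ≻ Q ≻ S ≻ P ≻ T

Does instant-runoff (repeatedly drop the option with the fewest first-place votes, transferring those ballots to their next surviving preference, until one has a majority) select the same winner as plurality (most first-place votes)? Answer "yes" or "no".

yes

Instant-runoff — R1 P 7, R 3, T 16, Q 0, S 0 (T winner). Winner: T.
Plurality — first-place votes: P 7, R 3, T 16, Q 0, S 0. Winner: T.
The two methods agree.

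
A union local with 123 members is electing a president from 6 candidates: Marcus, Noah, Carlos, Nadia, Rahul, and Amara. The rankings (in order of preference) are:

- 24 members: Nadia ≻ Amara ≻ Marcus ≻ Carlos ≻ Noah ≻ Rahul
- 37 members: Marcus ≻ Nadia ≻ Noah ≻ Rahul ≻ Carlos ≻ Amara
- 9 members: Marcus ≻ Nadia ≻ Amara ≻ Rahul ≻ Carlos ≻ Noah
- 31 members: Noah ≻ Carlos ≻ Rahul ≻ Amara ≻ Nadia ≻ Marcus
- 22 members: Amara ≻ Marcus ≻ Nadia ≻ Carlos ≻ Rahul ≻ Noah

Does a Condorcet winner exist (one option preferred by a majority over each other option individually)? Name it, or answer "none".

Checking pairwise contests:
Amara beats Marcus 77–46.
Marcus beats Noah 92–31.
Marcus beats Carlos 92–31.
Marcus beats Nadia 68–55.
Marcus beats Rahul 92–31.
Noah beats Amara 68–55.
Every option loses at least one head-to-head, so there is no Condorcet winner.

none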